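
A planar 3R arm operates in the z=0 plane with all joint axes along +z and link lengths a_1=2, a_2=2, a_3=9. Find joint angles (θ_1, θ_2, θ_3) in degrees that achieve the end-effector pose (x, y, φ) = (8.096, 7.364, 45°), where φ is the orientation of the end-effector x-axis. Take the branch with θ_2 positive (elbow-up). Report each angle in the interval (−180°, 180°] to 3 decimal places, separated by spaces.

wrist centre = target − a_3·(cos φ, sin φ) = (1.7320, 1.0000)
cos θ_2 = (4.0000−2²−2²)/(2·2·2) = -0.5000; θ_2 = 119.9997° (elbow-up)
β = atan2(1.0000,1.7320) = 30.0011°; ψ = atan2(1.7321,1.0000) = 59.9998°
θ_1 = β − ψ = -29.9987°
θ_3 = φ − θ_1 − θ_2 = -45.0010° (wrapped to (-180°,180°])

-29.999 120.000 -45.001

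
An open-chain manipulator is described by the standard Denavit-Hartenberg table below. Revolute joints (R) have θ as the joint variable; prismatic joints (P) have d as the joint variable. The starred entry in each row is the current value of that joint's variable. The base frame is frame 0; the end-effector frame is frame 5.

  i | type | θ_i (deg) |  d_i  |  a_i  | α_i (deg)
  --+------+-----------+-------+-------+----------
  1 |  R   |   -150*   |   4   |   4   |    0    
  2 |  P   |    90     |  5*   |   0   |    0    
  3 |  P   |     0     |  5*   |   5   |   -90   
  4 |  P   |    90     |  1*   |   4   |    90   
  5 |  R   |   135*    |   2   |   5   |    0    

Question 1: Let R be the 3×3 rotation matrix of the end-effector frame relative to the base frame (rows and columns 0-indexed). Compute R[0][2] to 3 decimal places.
0.500

End-effector z-axis (col 2 of R) = (0.5000,-0.8660,0.0000)
R[0][2] = 0.5000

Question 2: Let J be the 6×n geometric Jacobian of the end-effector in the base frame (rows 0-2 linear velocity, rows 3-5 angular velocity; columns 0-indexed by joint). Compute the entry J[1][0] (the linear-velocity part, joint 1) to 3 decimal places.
3.964

axis z_0 = ẑ; lever o_n−o_0 = (3.9638,-5.7944,13.5355)
cross product → J_v[:, 0] = (5.7944,3.9638,-0.0000)
J_ω[:, 0] = z_0
entry J[1][0] = 3.9638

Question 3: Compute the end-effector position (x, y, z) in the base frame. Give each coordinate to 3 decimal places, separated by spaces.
after link 1: o_1 = (-3.4641, -2.0000, 4.0000)
after link 2: o_2 = (-3.4641, -2.0000, 9.0000)
after link 3: o_3 = (-0.9641, -6.3301, 14.0000)
after link 4: o_4 = (-0.0981, -5.8301, 10.0000)
after link 5: o_5 = (3.9638, -5.7944, 13.5355)

3.964 -5.794 13.536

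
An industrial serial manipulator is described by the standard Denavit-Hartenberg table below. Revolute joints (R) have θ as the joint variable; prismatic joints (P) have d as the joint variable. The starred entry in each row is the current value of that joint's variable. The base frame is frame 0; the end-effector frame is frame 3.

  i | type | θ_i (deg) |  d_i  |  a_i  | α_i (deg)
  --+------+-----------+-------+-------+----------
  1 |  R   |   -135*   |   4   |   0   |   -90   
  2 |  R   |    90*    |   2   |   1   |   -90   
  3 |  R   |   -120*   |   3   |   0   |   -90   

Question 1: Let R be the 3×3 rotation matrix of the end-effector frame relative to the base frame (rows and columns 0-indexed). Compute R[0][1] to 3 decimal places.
End-effector y-axis (col 1 of R) = (-0.7071,-0.7071,0.0000)
R[0][1] = -0.7071

-0.707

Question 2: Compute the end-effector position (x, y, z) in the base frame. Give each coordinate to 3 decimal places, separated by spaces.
after link 1: o_1 = (0.0000, 0.0000, 4.0000)
after link 2: o_2 = (1.4142, -1.4142, 3.0000)
after link 3: o_3 = (3.5355, 0.7071, 3.0000)

3.536 0.707 3.000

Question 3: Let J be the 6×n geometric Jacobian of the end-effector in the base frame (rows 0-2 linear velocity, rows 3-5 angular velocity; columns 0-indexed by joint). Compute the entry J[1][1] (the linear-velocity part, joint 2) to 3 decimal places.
axis z_1 = (0.7071,-0.7071,0.0000); lever o_n−o_1 = (3.5355,0.7071,-1.0000)
cross product → J_v[:, 1] = (0.7071,0.7071,3.0000)
J_ω[:, 1] = z_1
entry J[1][1] = 0.7071

0.707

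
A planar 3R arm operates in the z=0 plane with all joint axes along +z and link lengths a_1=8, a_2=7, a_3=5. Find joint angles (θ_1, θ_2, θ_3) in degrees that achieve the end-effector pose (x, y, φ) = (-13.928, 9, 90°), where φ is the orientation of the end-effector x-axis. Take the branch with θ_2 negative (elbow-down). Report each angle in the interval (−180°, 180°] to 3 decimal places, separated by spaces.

wrist centre = target − a_3·(cos φ, sin φ) = (-13.9280, 4.0000)
cos θ_2 = (209.9892−8²−7²)/(2·8·7) = 0.8660; θ_2 = -30.0058° (elbow-down)
β = atan2(4.0000,-13.9280) = 163.9764°; ψ = atan2(-3.5006,14.0618) = -13.9793°
θ_1 = β − ψ = 177.9557°
θ_3 = φ − θ_1 − θ_2 = -57.9499° (wrapped to (-180°,180°])

177.956 -30.006 -57.950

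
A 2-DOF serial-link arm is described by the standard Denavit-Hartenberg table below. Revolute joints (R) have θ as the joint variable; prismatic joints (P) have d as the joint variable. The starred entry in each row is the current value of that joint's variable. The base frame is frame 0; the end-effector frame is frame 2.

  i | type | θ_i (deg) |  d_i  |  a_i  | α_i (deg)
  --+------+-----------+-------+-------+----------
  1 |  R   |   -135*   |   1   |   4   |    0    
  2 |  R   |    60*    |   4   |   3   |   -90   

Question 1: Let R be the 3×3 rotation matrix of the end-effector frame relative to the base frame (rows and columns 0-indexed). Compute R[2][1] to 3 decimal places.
-1.000

End-effector y-axis (col 1 of R) = (0.0000,0.0000,-1.0000)
R[2][1] = -1.0000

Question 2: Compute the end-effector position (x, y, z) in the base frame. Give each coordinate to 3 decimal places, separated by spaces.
after link 1: o_1 = (-2.8284, -2.8284, 1.0000)
after link 2: o_2 = (-2.0520, -5.7262, 5.0000)

-2.052 -5.726 5.000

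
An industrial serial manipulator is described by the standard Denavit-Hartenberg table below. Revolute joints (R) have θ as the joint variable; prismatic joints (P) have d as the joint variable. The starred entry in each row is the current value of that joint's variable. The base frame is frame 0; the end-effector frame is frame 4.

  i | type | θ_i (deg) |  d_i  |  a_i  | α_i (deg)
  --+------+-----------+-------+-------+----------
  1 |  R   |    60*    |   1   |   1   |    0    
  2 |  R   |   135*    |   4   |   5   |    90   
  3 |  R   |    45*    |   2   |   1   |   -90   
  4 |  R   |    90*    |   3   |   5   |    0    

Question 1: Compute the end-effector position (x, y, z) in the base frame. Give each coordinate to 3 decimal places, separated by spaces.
after link 1: o_1 = (0.5000, 0.8660, 1.0000)
after link 2: o_2 = (-4.3296, -0.4281, 5.0000)
after link 3: o_3 = (-5.5303, 1.3208, 5.7071)
after link 4: o_4 = (-2.1871, -2.9598, 7.8284)

-2.187 -2.960 7.828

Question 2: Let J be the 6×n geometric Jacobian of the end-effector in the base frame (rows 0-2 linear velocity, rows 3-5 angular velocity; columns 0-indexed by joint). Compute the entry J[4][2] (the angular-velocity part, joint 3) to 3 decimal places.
0.966

axis z_2 = (-0.2588,0.9659,0.0000); lever o_n−o_2 = (2.1425,-2.5318,2.8284)
cross product → J_v[:, 2] = (2.7321,0.7321,-1.4142)
J_ω[:, 2] = z_2
entry J[4][2] = 0.9659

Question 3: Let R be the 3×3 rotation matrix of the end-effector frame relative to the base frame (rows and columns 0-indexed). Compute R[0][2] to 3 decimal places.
End-effector z-axis (col 2 of R) = (0.6830,0.1830,0.7071)
R[0][2] = 0.6830

0.683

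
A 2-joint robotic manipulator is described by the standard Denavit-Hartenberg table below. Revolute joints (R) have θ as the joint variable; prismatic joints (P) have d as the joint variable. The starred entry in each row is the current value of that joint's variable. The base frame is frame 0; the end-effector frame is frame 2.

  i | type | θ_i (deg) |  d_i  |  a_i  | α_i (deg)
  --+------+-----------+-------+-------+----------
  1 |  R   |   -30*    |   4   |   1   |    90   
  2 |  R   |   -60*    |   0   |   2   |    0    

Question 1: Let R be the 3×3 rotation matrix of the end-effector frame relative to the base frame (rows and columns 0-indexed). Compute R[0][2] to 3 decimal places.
End-effector z-axis (col 2 of R) = (-0.5000,-0.8660,0.0000)
R[0][2] = -0.5000

-0.500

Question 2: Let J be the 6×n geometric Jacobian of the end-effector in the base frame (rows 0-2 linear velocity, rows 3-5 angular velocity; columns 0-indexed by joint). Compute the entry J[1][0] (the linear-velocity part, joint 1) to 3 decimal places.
1.732

axis z_0 = ẑ; lever o_n−o_0 = (1.7321,-1.0000,2.2679)
cross product → J_v[:, 0] = (1.0000,1.7321,-0.0000)
J_ω[:, 0] = z_0
entry J[1][0] = 1.7321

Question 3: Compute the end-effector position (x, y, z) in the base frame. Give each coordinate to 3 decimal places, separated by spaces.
after link 1: o_1 = (0.8660, -0.5000, 4.0000)
after link 2: o_2 = (1.7321, -1.0000, 2.2679)

1.732 -1.000 2.268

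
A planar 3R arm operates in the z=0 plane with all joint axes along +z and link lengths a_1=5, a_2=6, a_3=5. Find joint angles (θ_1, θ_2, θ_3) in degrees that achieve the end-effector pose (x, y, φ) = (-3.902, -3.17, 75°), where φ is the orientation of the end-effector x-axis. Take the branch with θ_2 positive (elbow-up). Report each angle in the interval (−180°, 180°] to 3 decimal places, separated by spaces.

-156.014 60.007 171.007

wrist centre = target − a_3·(cos φ, sin φ) = (-5.1961, -7.9996)
cos θ_2 = (90.9935−5²−6²)/(2·5·6) = 0.4999; θ_2 = 60.0072° (elbow-up)
β = atan2(-7.9996,-5.1961) = -123.0054°; ψ = atan2(5.1965,7.9993) = 33.0085°
θ_1 = β − ψ = -156.0139°
θ_3 = φ − θ_1 − θ_2 = 171.0067° (wrapped to (-180°,180°])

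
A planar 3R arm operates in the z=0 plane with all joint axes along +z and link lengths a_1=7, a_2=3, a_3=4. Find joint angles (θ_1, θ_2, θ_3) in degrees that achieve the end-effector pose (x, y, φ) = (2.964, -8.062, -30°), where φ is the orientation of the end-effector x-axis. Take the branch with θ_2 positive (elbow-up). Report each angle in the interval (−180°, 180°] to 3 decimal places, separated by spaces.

wrist centre = target − a_3·(cos φ, sin φ) = (-0.5001, -6.0620)
cos θ_2 = (36.9979−7²−3²)/(2·7·3) = -0.5000; θ_2 = 120.0032° (elbow-up)
β = atan2(-6.0620,-0.5001) = -94.7161°; ψ = atan2(2.5980,5.4999) = 25.2849°
θ_1 = β − ψ = -120.0010°
θ_3 = φ − θ_1 − θ_2 = -30.0023° (wrapped to (-180°,180°])

-120.001 120.003 -30.002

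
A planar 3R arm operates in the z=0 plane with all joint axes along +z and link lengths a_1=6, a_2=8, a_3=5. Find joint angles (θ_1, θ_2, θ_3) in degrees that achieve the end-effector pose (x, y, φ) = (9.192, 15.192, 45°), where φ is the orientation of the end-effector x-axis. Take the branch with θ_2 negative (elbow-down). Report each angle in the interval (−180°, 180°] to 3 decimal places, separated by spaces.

wrist centre = target − a_3·(cos φ, sin φ) = (5.6565, 11.6565)
cos θ_2 = (167.8688−6²−8²)/(2·6·8) = 0.7070; θ_2 = -45.0113° (elbow-down)
β = atan2(11.6565,5.6565) = 64.1144°; ψ = atan2(-5.6580,11.6557) = -25.8931°
θ_1 = β − ψ = 90.0074°
θ_3 = φ − θ_1 − θ_2 = 0.0039° (wrapped to (-180°,180°])

90.007 -45.011 0.004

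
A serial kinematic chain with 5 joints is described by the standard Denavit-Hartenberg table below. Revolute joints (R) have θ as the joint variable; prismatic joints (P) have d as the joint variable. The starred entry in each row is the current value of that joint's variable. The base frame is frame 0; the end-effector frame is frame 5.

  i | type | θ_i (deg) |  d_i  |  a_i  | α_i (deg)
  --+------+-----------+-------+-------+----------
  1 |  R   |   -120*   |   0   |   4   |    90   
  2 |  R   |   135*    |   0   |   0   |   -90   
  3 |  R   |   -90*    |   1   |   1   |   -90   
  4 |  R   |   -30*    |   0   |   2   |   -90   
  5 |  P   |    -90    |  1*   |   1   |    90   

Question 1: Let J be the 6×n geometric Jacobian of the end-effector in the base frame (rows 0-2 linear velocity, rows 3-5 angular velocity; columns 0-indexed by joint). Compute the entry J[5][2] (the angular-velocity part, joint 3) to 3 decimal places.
axis z_2 = (0.3536,0.6124,-0.7071); lever o_n−o_2 = (-2.0446,2.9228,-0.0947)
cross product → J_v[:, 2] = (2.0087,1.4792,2.2854)
J_ω[:, 2] = z_2
entry J[5][2] = -0.7071

-0.707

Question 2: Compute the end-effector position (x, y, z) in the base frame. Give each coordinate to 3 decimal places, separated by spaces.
-4.045 -0.541 -0.095

after link 1: o_1 = (-2.0000, -3.4641, 0.0000)
after link 2: o_2 = (-2.0000, -3.4641, 0.0000)
after link 3: o_3 = (-2.5125, -2.3517, -0.7071)
after link 4: o_4 = (-3.6589, -0.8733, -1.4142)
after link 5: o_5 = (-4.0446, -0.5413, -0.0947)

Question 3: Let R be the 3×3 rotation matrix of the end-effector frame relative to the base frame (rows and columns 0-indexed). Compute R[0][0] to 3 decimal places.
0.354

End-effector x-axis (col 0 of R) = (0.3536,0.6124,0.7071)
R[0][0] = 0.3536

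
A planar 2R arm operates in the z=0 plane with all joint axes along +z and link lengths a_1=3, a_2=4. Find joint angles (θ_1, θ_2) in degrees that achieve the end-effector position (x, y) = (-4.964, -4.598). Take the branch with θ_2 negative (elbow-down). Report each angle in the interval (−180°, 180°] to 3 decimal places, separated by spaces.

-119.995 -30.008

cos θ_2 = (45.7829−3²−4²)/(2·3·4) = 0.8660; θ_2 = -30.0082° (elbow-down)
β = atan2(-4.5980,-4.9640) = -137.1920°; ψ = atan2(-2.0005,6.4638) = -17.1968°
θ_1 = β − ψ = -119.9952°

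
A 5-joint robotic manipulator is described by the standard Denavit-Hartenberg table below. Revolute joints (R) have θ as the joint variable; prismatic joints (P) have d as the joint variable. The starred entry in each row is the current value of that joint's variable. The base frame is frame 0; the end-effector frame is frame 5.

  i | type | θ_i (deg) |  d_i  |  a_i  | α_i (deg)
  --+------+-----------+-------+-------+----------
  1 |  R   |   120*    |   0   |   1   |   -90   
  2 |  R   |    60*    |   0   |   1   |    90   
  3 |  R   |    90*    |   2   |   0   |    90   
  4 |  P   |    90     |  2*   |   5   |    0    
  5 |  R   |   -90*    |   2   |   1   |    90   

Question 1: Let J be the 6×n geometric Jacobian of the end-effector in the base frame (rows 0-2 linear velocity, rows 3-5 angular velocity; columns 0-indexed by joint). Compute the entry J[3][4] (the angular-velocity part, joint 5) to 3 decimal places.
axis z_4 = (-0.2500,0.4330,-0.8660); lever o_n−o_4 = (-1.3660,0.3660,-1.7321)
cross product → J_v[:, 4] = (-0.4330,0.7500,0.5000)
J_ω[:, 4] = z_4
entry J[3][4] = -0.2500

-0.250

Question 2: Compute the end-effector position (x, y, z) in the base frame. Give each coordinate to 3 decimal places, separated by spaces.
-5.647 7.781 -0.830

after link 1: o_1 = (-0.5000, 0.8660, 0.0000)
after link 2: o_2 = (-0.7500, 1.2990, -0.8660)
after link 3: o_3 = (-1.6160, 2.7990, 0.1340)
after link 4: o_4 = (-4.2811, 7.4151, 0.9019)
after link 5: o_5 = (-5.6471, 7.7811, -0.8301)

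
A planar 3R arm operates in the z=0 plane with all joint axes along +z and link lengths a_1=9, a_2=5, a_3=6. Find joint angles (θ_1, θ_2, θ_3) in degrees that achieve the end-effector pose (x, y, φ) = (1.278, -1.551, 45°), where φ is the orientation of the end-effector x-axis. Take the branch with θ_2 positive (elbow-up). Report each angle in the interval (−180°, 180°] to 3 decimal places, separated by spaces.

-150.001 135.005 59.997

wrist centre = target − a_3·(cos φ, sin φ) = (-2.9646, -5.7936)
cos θ_2 = (42.3554−9²−5²)/(2·9·5) = -0.7072; θ_2 = 135.0045° (elbow-up)
β = atan2(-5.7936,-2.9646) = -117.0991°; ψ = atan2(3.5353,5.4642) = 32.9023°
θ_1 = β − ψ = -150.0014°
θ_3 = φ − θ_1 − θ_2 = 59.9969° (wrapped to (-180°,180°])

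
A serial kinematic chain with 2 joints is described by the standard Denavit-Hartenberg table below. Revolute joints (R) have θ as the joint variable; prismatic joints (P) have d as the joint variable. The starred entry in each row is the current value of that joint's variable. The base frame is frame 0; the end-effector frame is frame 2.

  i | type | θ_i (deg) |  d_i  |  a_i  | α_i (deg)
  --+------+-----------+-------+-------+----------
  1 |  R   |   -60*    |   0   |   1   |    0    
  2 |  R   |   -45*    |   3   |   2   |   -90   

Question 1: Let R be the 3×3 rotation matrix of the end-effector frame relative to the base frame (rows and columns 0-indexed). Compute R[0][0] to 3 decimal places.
End-effector x-axis (col 0 of R) = (-0.2588,-0.9659,0.0000)
R[0][0] = -0.2588

-0.259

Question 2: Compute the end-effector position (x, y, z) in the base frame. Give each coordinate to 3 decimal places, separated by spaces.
after link 1: o_1 = (0.5000, -0.8660, 0.0000)
after link 2: o_2 = (-0.0176, -2.7979, 3.0000)

-0.018 -2.798 3.000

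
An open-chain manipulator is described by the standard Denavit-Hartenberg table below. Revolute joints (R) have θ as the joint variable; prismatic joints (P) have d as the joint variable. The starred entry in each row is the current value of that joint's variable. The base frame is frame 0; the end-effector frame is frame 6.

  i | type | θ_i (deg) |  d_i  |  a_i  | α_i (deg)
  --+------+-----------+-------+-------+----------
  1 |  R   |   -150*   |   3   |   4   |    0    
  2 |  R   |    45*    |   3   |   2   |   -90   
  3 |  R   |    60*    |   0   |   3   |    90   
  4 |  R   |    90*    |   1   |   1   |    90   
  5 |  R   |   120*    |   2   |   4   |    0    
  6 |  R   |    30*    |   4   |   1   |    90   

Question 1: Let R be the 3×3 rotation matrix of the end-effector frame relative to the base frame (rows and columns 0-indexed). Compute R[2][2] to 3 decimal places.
0.433

End-effector z-axis (col 2 of R) = (0.2888,-0.8539,0.4330)
R[2][2] = 0.4330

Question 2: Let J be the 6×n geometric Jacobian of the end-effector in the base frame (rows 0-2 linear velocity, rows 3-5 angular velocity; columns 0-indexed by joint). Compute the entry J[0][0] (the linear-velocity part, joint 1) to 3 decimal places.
axis z_0 = ẑ; lever o_n−o_0 = (-8.0615,-11.9481,0.6878)
cross product → J_v[:, 0] = (11.9481,-8.0615,0.0000)
J_ω[:, 0] = z_0
entry J[0][0] = 11.9481

11.948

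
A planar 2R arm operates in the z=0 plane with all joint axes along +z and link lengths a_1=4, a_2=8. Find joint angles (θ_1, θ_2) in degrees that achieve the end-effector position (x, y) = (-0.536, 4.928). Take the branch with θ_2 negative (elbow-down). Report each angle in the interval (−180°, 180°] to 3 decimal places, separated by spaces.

-137.582 -150.003

cos θ_2 = (24.5725−4²−8²)/(2·4·8) = -0.8661; θ_2 = -150.0034° (elbow-down)
β = atan2(4.9280,-0.5360) = 96.2074°; ψ = atan2(-3.9996,-2.9284) = -126.2110°
θ_1 = β − ψ = 222.4185°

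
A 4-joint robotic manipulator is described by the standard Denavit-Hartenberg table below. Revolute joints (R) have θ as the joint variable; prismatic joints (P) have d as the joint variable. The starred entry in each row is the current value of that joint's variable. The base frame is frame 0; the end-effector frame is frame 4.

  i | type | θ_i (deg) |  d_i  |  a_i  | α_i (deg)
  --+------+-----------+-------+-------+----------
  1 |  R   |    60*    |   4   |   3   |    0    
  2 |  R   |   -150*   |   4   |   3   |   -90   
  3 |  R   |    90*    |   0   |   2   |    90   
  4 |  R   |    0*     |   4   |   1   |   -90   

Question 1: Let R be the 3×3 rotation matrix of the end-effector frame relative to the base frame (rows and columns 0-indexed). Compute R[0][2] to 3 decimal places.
1.000

End-effector z-axis (col 2 of R) = (1.0000,-0.0000,0.0000)
R[0][2] = 1.0000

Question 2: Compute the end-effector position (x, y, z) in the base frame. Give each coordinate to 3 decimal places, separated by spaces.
after link 1: o_1 = (1.5000, 2.5981, 4.0000)
after link 2: o_2 = (1.5000, -0.4019, 8.0000)
after link 3: o_3 = (1.5000, -0.4019, 6.0000)
after link 4: o_4 = (1.5000, -4.4019, 5.0000)

1.500 -4.402 5.000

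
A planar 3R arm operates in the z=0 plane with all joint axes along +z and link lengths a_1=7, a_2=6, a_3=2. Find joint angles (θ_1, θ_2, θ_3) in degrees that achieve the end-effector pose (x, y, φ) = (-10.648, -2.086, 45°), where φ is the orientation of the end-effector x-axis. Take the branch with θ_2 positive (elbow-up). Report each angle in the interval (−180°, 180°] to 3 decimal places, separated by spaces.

-177.636 29.997 -167.361

wrist centre = target − a_3·(cos φ, sin φ) = (-12.0622, -3.5002)
cos θ_2 = (157.7485−7²−6²)/(2·7·6) = 0.8661; θ_2 = 29.9968° (elbow-up)
β = atan2(-3.5002,-12.0622) = -163.8183°; ψ = atan2(2.9997,12.1963) = 13.8177°
θ_1 = β − ψ = -177.6361°
θ_3 = φ − θ_1 − θ_2 = -167.3607° (wrapped to (-180°,180°])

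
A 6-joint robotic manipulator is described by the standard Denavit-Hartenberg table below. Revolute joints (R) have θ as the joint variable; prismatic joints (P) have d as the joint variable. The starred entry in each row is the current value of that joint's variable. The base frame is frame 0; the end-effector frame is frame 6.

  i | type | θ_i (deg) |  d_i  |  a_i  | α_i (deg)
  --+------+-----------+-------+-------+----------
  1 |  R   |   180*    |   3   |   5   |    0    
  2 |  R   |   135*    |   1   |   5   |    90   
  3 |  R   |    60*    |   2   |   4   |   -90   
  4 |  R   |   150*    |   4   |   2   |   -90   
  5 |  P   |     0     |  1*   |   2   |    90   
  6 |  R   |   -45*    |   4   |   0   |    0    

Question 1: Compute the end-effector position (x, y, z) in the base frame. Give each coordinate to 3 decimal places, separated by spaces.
after link 1: o_1 = (-5.0000, 0.0000, 3.0000)
after link 2: o_2 = (-1.4645, -3.5355, 4.0000)
after link 3: o_3 = (-1.4645, -6.3640, 7.4641)
after link 4: o_4 = (-3.8192, -2.5950, 7.9641)
after link 5: o_5 = (-4.5136, -1.7111, 6.0311)
after link 6: o_6 = (-6.9631, 0.7384, 8.0311)

-6.963 0.738 8.031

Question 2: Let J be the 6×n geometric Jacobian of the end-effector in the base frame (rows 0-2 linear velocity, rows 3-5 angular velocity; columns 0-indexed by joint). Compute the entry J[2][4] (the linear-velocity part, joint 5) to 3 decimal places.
prismatic axis z_4 = (-0.7891,-0.4356,-0.4330)
J_v[:, 4] = z_4; J_ω[:, 4] = (0,0,0)
entry J[2][4] = -0.4330

-0.433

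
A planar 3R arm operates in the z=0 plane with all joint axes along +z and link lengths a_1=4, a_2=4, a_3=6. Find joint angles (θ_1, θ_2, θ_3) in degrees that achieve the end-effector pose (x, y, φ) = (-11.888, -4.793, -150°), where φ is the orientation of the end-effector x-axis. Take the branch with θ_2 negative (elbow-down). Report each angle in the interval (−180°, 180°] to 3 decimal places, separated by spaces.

-134.996 -60.009 45.005

wrist centre = target − a_3·(cos φ, sin φ) = (-6.6918, -1.7930)
cos θ_2 = (47.9957−4²−4²)/(2·4·4) = 0.4999; θ_2 = -60.0089° (elbow-down)
β = atan2(-1.7930,-6.6918) = -165.0006°; ψ = atan2(-3.4644,5.9995) = -30.0045°
θ_1 = β − ψ = -134.9961°
θ_3 = φ − θ_1 − θ_2 = 45.0051° (wrapped to (-180°,180°])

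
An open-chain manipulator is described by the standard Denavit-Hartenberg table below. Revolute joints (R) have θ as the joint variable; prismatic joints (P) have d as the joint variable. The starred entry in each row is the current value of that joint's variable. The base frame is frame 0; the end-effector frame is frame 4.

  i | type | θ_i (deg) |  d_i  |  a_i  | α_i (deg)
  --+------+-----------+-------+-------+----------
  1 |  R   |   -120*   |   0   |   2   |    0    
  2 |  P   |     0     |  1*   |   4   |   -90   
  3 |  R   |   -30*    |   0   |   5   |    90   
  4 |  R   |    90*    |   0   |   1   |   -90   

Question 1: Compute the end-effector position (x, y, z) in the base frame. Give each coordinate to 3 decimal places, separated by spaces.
-4.299 -9.446 3.500

after link 1: o_1 = (-1.0000, -1.7321, 0.0000)
after link 2: o_2 = (-3.0000, -5.1962, 1.0000)
after link 3: o_3 = (-5.1651, -8.9462, 3.5000)
after link 4: o_4 = (-4.2990, -9.4462, 3.5000)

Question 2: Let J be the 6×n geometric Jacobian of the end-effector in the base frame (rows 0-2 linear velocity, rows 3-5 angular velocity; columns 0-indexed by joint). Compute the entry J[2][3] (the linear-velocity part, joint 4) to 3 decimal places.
-0.500

axis z_3 = (0.2500,0.4330,0.8660); lever o_n−o_3 = (0.8660,-0.5000,0.0000)
cross product → J_v[:, 3] = (0.4330,0.7500,-0.5000)
J_ω[:, 3] = z_3
entry J[2][3] = -0.5000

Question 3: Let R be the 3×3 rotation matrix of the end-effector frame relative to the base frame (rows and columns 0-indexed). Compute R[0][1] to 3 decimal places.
End-effector y-axis (col 1 of R) = (-0.2500,-0.4330,-0.8660)
R[0][1] = -0.2500

-0.250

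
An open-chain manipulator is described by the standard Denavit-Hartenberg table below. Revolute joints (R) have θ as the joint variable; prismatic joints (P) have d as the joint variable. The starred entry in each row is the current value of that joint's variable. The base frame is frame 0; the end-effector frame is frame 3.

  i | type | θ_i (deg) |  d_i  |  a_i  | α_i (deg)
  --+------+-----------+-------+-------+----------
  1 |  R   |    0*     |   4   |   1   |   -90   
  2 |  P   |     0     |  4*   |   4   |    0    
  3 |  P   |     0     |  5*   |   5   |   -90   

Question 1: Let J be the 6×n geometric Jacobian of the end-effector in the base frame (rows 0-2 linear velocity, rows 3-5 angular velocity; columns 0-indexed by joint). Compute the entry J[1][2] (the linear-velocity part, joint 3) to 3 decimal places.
1.000

prismatic axis z_2 = (0.0000,1.0000,0.0000)
J_v[:, 2] = z_2; J_ω[:, 2] = (0,0,0)
entry J[1][2] = 1.0000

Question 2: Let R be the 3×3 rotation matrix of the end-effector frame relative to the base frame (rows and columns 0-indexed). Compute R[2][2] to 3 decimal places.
End-effector z-axis (col 2 of R) = (0.0000,0.0000,-1.0000)
R[2][2] = -1.0000

-1.000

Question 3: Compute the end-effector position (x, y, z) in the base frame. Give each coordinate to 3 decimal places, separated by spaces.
after link 1: o_1 = (1.0000, 0.0000, 4.0000)
after link 2: o_2 = (5.0000, 4.0000, 4.0000)
after link 3: o_3 = (10.0000, 9.0000, 4.0000)

10.000 9.000 4.000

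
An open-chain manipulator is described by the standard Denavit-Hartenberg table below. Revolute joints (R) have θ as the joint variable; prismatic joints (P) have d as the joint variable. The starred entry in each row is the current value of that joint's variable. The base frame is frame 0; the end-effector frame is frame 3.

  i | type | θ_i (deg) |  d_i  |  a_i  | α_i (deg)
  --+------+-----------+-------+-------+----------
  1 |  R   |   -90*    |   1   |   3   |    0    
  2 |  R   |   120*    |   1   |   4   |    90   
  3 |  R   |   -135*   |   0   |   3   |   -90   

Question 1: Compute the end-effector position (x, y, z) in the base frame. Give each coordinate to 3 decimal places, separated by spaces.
1.627 -2.061 -0.121

after link 1: o_1 = (0.0000, -3.0000, 1.0000)
after link 2: o_2 = (3.4641, -1.0000, 2.0000)
after link 3: o_3 = (1.6270, -2.0607, -0.1213)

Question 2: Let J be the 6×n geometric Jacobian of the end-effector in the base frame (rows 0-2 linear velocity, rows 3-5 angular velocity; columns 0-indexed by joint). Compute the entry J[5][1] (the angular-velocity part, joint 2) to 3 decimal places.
axis z_1 = (0.0000,0.0000,1.0000); lever o_n−o_1 = (1.6270,0.9393,-1.1213)
cross product → J_v[:, 1] = (-0.9393,1.6270,0.0000)
J_ω[:, 1] = z_1
entry J[5][1] = 1.0000

1.000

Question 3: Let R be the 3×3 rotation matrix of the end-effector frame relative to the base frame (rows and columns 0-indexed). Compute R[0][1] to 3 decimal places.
-0.500

End-effector y-axis (col 1 of R) = (-0.5000,0.8660,-0.0000)
R[0][1] = -0.5000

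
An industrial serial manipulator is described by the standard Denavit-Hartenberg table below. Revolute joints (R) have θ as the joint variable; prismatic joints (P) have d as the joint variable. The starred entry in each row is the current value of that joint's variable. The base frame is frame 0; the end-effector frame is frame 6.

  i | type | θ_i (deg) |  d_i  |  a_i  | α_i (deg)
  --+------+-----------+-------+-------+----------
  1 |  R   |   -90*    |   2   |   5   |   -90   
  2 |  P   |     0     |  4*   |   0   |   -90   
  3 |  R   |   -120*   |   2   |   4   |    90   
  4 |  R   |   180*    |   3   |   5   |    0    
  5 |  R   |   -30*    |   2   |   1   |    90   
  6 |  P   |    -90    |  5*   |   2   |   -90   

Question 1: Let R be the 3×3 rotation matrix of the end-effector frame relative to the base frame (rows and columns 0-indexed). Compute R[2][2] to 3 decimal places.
End-effector z-axis (col 2 of R) = (-0.7500,-0.4330,-0.5000)
R[2][2] = -0.5000

-0.500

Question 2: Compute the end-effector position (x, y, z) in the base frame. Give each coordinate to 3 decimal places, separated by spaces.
3.049 -2.085 -4.830

after link 1: o_1 = (0.0000, -5.0000, 2.0000)
after link 2: o_2 = (4.0000, -5.0000, 2.0000)
after link 3: o_3 = (7.4641, -3.0000, 0.0000)
after link 4: o_4 = (1.6340, -2.9019, -0.0000)
after link 5: o_5 = (-0.1160, -1.6029, -0.5000)
after link 6: o_6 = (3.0490, -2.0849, -4.8301)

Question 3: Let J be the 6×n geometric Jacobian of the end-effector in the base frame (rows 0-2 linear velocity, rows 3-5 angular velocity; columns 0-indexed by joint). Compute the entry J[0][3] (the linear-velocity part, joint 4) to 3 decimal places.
axis z_3 = (-0.5000,0.8660,-0.0000); lever o_n−o_3 = (-4.4151,0.9151,-4.8301)
cross product → J_v[:, 3] = (-4.1830,-2.4151,3.3660)
J_ω[:, 3] = z_3
entry J[0][3] = -4.1830

-4.183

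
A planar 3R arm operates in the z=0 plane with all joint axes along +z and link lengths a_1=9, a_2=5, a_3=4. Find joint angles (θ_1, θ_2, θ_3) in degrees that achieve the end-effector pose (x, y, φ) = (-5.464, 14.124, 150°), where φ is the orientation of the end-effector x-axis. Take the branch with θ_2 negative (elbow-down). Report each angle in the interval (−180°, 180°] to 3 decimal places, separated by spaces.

wrist centre = target − a_3·(cos φ, sin φ) = (-1.9999, 12.1240)
cos θ_2 = (150.9910−9²−5²)/(2·9·5) = 0.4999; θ_2 = -60.0066° (elbow-down)
β = atan2(12.1240,-1.9999) = 99.3668°; ψ = atan2(-4.3304,11.4995) = -20.6351°
θ_1 = β − ψ = 120.0019°
θ_3 = φ − θ_1 − θ_2 = 90.0047° (wrapped to (-180°,180°])

120.002 -60.007 90.005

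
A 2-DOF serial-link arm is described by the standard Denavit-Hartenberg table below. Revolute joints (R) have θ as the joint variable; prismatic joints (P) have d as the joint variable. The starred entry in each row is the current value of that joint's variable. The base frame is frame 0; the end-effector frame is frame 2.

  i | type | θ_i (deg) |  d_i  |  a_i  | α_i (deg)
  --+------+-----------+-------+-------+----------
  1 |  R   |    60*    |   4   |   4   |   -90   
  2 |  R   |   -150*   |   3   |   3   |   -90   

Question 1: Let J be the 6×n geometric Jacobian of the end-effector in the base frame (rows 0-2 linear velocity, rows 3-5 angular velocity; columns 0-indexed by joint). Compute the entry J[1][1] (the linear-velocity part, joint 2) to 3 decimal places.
axis z_1 = (-0.8660,0.5000,0.0000); lever o_n−o_1 = (-3.8971,-0.7500,1.5000)
cross product → J_v[:, 1] = (0.7500,1.2990,2.5981)
J_ω[:, 1] = z_1
entry J[1][1] = 1.2990

1.299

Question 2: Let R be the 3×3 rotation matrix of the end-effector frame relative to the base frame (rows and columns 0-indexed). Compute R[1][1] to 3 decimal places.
End-effector y-axis (col 1 of R) = (0.8660,-0.5000,-0.0000)
R[1][1] = -0.5000

-0.500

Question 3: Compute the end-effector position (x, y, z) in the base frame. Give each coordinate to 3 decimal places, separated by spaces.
after link 1: o_1 = (2.0000, 3.4641, 4.0000)
after link 2: o_2 = (-1.8971, 2.7141, 5.5000)

-1.897 2.714 5.500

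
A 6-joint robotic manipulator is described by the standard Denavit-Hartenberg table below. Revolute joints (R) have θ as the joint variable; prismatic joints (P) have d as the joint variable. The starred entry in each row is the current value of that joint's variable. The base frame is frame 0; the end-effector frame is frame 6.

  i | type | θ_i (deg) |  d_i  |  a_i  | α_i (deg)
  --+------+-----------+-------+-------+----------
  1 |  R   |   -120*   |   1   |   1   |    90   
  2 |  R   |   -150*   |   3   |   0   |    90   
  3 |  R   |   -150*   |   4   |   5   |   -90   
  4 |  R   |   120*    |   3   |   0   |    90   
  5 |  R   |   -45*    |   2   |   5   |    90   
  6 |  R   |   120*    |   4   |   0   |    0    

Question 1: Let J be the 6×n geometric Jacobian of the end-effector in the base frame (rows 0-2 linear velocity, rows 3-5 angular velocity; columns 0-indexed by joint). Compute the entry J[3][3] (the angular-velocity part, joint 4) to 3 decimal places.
0.967

axis z_3 = (0.9665,-0.0580,-0.2500); lever o_n−o_3 = (-3.5744,-1.7430,0.0415)
cross product → J_v[:, 3] = (-0.4382,0.8535,-1.8920)
J_ω[:, 3] = z_3
entry J[3][3] = 0.9665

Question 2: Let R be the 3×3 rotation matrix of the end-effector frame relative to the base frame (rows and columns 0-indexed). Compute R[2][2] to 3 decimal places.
0.860

End-effector z-axis (col 2 of R) = (-0.5098,-0.0118,0.8602)
R[2][2] = 0.8602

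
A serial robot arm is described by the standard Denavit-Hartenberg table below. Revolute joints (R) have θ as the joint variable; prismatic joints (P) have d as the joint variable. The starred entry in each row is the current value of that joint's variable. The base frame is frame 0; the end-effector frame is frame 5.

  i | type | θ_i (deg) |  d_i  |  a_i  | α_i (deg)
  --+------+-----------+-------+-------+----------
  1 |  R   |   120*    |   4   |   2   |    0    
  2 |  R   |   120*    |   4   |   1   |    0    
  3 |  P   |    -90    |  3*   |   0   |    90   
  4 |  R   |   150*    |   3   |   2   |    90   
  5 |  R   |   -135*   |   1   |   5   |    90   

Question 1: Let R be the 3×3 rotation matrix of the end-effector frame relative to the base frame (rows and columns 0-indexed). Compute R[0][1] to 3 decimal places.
End-effector y-axis (col 1 of R) = (-0.4330,0.2500,0.8660)
R[0][1] = -0.4330

-0.433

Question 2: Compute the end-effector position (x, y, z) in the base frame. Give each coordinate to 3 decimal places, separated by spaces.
after link 1: o_1 = (-1.0000, 1.7321, 4.0000)
after link 2: o_2 = (-1.5000, 0.8660, 8.0000)
after link 3: o_3 = (-1.5000, 0.8660, 11.0000)
after link 4: o_4 = (1.5000, 2.5981, 12.0000)
after link 5: o_5 = (-3.3524, 1.3171, 11.0983)

-3.352 1.317 11.098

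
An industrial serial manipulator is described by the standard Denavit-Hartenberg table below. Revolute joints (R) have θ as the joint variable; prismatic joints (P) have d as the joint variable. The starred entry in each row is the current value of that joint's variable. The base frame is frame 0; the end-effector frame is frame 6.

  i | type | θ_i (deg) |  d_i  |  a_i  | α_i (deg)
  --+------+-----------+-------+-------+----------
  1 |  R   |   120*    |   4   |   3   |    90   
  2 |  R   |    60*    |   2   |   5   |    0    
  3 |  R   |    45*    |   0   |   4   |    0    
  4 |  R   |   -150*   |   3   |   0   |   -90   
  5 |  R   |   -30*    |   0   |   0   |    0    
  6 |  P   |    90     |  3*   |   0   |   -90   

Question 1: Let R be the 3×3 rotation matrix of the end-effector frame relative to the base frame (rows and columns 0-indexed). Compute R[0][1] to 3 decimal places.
0.354

End-effector y-axis (col 1 of R) = (0.3536,-0.6124,-0.7071)
R[0][1] = 0.3536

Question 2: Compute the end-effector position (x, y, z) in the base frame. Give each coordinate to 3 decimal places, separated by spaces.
after link 1: o_1 = (-1.5000, 2.5981, 4.0000)
after link 2: o_2 = (-1.0179, 5.7631, 8.3301)
after link 3: o_3 = (-0.5003, 4.8666, 12.1938)
after link 4: o_4 = (2.0978, 6.3666, 12.1938)
after link 5: o_5 = (2.0978, 6.3666, 12.1938)
after link 6: o_6 = (1.0371, 8.2037, 14.3152)

1.037 8.204 14.315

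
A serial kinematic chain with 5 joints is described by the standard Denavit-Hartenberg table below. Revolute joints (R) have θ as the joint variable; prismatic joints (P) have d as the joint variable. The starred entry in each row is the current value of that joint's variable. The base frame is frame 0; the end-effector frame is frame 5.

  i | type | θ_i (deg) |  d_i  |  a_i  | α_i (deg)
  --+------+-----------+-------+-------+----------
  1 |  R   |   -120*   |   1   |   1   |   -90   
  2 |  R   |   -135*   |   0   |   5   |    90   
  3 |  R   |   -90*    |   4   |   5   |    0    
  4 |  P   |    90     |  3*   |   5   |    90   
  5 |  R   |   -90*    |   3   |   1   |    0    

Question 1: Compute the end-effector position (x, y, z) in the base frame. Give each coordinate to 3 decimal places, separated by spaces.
after link 1: o_1 = (-0.5000, -0.8660, 1.0000)
after link 2: o_2 = (1.2678, 2.1958, 4.5355)
after link 3: o_3 = (-1.6481, 7.1453, 1.7071)
after link 4: o_4 = (1.1803, 12.0443, 3.1213)
after link 5: o_5 = (-1.7713, 12.9319, 3.8284)

-1.771 12.932 3.828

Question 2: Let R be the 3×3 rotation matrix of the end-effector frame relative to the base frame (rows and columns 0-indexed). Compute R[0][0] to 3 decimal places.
End-effector x-axis (col 0 of R) = (-0.3536,-0.6124,0.7071)
R[0][0] = -0.3536

-0.354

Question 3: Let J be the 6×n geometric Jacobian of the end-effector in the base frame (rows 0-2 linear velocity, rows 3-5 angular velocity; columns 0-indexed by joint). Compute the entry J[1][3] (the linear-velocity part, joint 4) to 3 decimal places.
prismatic axis z_3 = (0.3536,0.6124,-0.7071)
J_v[:, 3] = z_3; J_ω[:, 3] = (0,0,0)
entry J[1][3] = 0.6124

0.612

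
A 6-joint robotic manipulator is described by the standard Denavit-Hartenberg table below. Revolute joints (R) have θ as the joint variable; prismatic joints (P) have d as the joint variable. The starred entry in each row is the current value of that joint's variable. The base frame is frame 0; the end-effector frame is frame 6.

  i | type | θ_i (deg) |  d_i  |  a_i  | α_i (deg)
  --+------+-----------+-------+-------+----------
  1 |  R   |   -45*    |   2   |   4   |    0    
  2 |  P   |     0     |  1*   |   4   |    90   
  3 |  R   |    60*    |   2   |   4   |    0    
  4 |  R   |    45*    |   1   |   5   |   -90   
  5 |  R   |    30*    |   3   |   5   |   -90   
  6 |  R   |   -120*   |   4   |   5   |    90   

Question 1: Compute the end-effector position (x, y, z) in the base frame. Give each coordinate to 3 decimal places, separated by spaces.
after link 1: o_1 = (2.8284, -2.8284, 2.0000)
after link 2: o_2 = (5.6569, -5.6569, 3.0000)
after link 3: o_3 = (5.6569, -8.4853, 6.4641)
after link 4: o_4 = (4.0347, -8.2773, 11.2937)
after link 5: o_5 = (2.9609, -3.6681, 14.6999)
after link 6: o_6 = (2.3313, 0.0928, 9.5560)

2.331 0.093 9.556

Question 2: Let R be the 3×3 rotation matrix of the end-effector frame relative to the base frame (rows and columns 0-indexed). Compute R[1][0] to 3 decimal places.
0.335

End-effector x-axis (col 0 of R) = (-0.6890,0.3355,-0.6424)
R[1][0] = 0.3355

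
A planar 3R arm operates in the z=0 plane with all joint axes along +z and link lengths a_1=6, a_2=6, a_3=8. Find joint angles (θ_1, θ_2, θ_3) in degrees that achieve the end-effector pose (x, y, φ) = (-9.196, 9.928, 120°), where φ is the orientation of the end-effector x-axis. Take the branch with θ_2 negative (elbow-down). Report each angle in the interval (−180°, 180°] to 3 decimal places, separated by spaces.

wrist centre = target − a_3·(cos φ, sin φ) = (-5.1960, 2.9998)
cos θ_2 = (35.9972−6²−6²)/(2·6·6) = -0.5000; θ_2 = -120.0026° (elbow-down)
β = atan2(2.9998,-5.1960) = 150.0010°; ψ = atan2(-5.1960,2.9998) = -60.0013°
θ_1 = β − ψ = 210.0022°
θ_3 = φ − θ_1 − θ_2 = 30.0003° (wrapped to (-180°,180°])

-149.998 -120.003 30.000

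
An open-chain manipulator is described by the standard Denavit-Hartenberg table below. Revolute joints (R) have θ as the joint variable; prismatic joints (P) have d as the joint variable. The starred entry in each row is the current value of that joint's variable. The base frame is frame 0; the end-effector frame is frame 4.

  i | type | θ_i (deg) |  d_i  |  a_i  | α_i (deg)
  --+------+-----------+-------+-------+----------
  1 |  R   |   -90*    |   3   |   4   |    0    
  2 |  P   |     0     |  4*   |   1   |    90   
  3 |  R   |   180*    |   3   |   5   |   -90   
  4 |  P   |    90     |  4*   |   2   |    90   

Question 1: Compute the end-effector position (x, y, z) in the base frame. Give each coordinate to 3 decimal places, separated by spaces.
after link 1: o_1 = (0.0000, -4.0000, 3.0000)
after link 2: o_2 = (0.0000, -5.0000, 7.0000)
after link 3: o_3 = (-3.0000, -0.0000, 7.0000)
after link 4: o_4 = (-1.0000, 0.0000, 3.0000)

-1.000 0.000 3.000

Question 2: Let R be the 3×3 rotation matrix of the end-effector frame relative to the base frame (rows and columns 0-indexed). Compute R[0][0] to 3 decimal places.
1.000

End-effector x-axis (col 0 of R) = (1.0000,0.0000,-0.0000)
R[0][0] = 1.0000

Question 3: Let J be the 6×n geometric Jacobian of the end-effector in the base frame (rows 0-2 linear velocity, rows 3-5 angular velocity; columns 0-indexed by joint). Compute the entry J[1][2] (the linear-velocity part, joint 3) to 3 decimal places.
axis z_2 = (-1.0000,-0.0000,0.0000); lever o_n−o_2 = (-1.0000,5.0000,-4.0000)
cross product → J_v[:, 2] = (-0.0000,-4.0000,-5.0000)
J_ω[:, 2] = z_2
entry J[1][2] = -4.0000

-4.000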